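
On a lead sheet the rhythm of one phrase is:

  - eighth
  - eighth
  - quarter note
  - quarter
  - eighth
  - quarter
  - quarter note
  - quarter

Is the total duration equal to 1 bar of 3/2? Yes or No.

No

One bar of 3/2 = 12 eighth notes.
Express everything in eighth notes: eighth = 1; eighth = 1; quarter note = 2; quarter = 2; eighth = 1; quarter = 2; quarter note = 2; quarter = 2.
Sum: 1 + 1 + 2 + 2 + 1 + 2 + 2 + 2 = 13.
13 exceeds 12, so the answer is No.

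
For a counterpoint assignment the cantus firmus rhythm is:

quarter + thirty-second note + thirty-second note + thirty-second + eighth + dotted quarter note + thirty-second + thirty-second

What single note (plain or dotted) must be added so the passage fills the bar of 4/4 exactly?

The bar of 4/4 = 32 thirty-second notes.
Working in thirty-second notes: quarter = 8; thirty-second note = 1; thirty-second note = 1; thirty-second = 1; eighth = 4; dotted quarter note = 12; thirty-second = 1; thirty-second = 1.
Adding: 8 + 1 + 1 + 1 + 4 + 12 + 1 + 1 = 29.
Remaining: 32 − 29 = 3 thirty-second notes, which is a dotted sixteenth note.

dotted sixteenth note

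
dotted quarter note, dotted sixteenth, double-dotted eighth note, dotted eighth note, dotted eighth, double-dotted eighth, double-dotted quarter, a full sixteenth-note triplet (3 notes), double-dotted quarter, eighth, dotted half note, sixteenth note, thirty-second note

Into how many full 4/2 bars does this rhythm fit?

One bar of 4/2 = 64 thirty-second notes.
In thirty-second notes: dotted quarter note = 12; dotted sixteenth = 3; double-dotted eighth note = 7; dotted eighth note = 6; dotted eighth = 6; double-dotted eighth = 7; double-dotted quarter = 14; a full sixteenth-note triplet (3 notes) (three triplet sixteenths span one eighth) = 4; double-dotted quarter = 14; eighth = 4; dotted half note = 24; sixteenth note = 2; thirty-second note = 1.
Total: 12 + 3 + 7 + 6 + 6 + 7 + 14 + 4 + 14 + 4 + 24 + 2 + 1 = 104.
104 ÷ 64 = 1 complete bar with 40 left over.

1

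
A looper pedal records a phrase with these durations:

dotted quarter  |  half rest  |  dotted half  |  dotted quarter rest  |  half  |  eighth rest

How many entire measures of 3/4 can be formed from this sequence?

3

One bar of 3/4 = 6 eighth notes.
Working in eighth notes: dotted quarter = 3; half rest = 4; dotted half = 6; dotted quarter rest = 3; half = 4; eighth rest = 1.
Total: 3 + 4 + 6 + 3 + 4 + 1 = 21.
21 ÷ 6 = 3 complete bars with 3 left over.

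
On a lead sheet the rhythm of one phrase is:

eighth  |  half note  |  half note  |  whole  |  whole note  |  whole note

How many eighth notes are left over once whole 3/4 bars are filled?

One bar of 3/4 = 6 eighth notes.
Working in eighth notes: eighth = 1; half note = 4; half note = 4; whole = 8; whole note = 8; whole note = 8.
Sum: 1 + 4 + 4 + 8 + 8 + 8 = 33.
33 ÷ 6 = 5 complete bars with 3 eighth notes remaining.

3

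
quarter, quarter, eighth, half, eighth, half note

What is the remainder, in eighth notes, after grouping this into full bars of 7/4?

0

One bar of 7/4 = 14 eighth notes.
Express everything in eighth notes: quarter = 2; quarter = 2; eighth = 1; half = 4; eighth = 1; half note = 4.
Altogether 2 + 2 + 1 + 4 + 1 + 4 = 14.
14 ÷ 14 = 1 complete bar with 0 eighth notes remaining.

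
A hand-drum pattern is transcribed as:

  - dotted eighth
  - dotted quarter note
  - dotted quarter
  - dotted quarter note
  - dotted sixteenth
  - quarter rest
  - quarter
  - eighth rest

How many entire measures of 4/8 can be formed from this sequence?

4

One bar of 4/8 = 16 thirty-second notes.
Convert each value to thirty-second notes: dotted eighth = 6; dotted quarter note = 12; dotted quarter = 12; dotted quarter note = 12; dotted sixteenth = 3; quarter rest = 8; quarter = 8; eighth rest = 4.
Adding: 6 + 12 + 12 + 12 + 3 + 8 + 8 + 4 = 65.
65 ÷ 16 = 4 complete bars with 1 left over.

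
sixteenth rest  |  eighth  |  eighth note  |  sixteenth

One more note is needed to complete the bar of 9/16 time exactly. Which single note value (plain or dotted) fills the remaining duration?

dotted eighth note

The bar of 9/16 = 9 sixteenth notes.
Working in sixteenth notes: sixteenth rest = 1; eighth = 2; eighth note = 2; sixteenth = 1.
Sum: 1 + 2 + 2 + 1 = 6.
Remaining: 9 − 6 = 3 sixteenth notes, which is a dotted eighth note.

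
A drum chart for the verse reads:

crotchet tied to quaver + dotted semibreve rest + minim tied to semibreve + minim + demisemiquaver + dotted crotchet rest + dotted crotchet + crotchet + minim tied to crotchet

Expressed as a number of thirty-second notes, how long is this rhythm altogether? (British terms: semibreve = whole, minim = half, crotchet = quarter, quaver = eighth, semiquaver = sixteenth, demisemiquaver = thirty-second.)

Working in thirty-second notes: crotchet tied to quaver (crotchet + quaver) = 12; dotted semibreve rest = 48; minim tied to semibreve (minim + semibreve) = 48; minim = 16; demisemiquaver = 1; dotted crotchet rest = 12; dotted crotchet = 12; crotchet = 8; minim tied to crotchet (minim + crotchet) = 24.
Adding: 12 + 48 + 48 + 16 + 1 + 12 + 12 + 8 + 24 = 181 thirty-second notes.

181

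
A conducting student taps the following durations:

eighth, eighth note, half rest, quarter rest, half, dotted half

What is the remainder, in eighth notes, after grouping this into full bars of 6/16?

One bar of 6/16 = 3 eighth notes.
Express everything in eighth notes: eighth = 1; eighth note = 1; half rest = 4; quarter rest = 2; half = 4; dotted half = 6.
Sum: 1 + 1 + 4 + 2 + 4 + 6 = 18.
18 ÷ 3 = 6 complete bars with 0 eighth notes remaining.

0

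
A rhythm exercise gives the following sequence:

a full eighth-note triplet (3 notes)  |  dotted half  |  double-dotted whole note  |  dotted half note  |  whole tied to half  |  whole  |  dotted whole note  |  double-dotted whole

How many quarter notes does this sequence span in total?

37

In quarter notes: a full eighth-note triplet (3 notes) (three triplet eighths span one quarter) = 1; dotted half = 3; double-dotted whole note = 7; dotted half note = 3; whole tied to half (whole + half) = 6; whole = 4; dotted whole note = 6; double-dotted whole = 7.
Sum: 1 + 3 + 7 + 3 + 6 + 4 + 6 + 7 = 37 quarter notes.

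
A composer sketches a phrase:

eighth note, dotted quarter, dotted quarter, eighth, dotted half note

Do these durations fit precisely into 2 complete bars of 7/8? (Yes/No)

One bar of 7/8 = 7 eighth notes, so 2 bars = 14.
Each duration in eighth notes: eighth note = 1; dotted quarter = 3; dotted quarter = 3; eighth = 1; dotted half note = 6.
Sum: 1 + 3 + 3 + 1 + 6 = 14.
14 equals 14, so the answer is Yes.

Yes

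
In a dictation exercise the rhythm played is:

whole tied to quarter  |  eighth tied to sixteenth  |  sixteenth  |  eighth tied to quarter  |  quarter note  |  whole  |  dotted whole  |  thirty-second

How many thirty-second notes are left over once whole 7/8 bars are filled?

One bar of 7/8 = 28 thirty-second notes.
In thirty-second notes: whole tied to quarter (whole + quarter) = 40; eighth tied to sixteenth (eighth + sixteenth) = 6; sixteenth = 2; eighth tied to quarter (eighth + quarter) = 12; quarter note = 8; whole = 32; dotted whole = 48; thirty-second = 1.
Total: 40 + 6 + 2 + 12 + 8 + 32 + 48 + 1 = 149.
149 ÷ 28 = 5 complete bars with 9 thirty-second notes remaining.

9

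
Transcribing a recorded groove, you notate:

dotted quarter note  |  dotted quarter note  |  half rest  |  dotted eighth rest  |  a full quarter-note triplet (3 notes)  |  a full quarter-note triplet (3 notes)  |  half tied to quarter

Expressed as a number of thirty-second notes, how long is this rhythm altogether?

102

Working in thirty-second notes: dotted quarter note = 12; dotted quarter note = 12; half rest = 16; dotted eighth rest = 6; a full quarter-note triplet (3 notes) (three triplet quarters span one half) = 16; a full quarter-note triplet (3 notes) (three triplet quarters span one half) = 16; half tied to quarter (half + quarter) = 24.
Adding: 12 + 12 + 16 + 6 + 16 + 16 + 24 = 102 thirty-second notes.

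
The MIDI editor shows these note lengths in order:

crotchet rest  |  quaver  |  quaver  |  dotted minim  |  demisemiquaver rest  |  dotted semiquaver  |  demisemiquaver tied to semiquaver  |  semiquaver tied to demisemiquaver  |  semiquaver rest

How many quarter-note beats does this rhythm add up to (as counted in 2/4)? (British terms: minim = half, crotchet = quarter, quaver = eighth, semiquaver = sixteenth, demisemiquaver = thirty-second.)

One quarter-note beat = 8 thirty-second notes.
Working in thirty-second notes: crotchet rest = 8; quaver = 4; quaver = 4; dotted minim = 24; demisemiquaver rest = 1; dotted semiquaver = 3; demisemiquaver tied to semiquaver (demisemiquaver + semiquaver) = 3; semiquaver tied to demisemiquaver (semiquaver + demisemiquaver) = 3; semiquaver rest = 2.
Sum: 8 + 4 + 4 + 24 + 1 + 3 + 3 + 3 + 2 = 52.
52 ÷ 8 = 6.5 beats.

6.5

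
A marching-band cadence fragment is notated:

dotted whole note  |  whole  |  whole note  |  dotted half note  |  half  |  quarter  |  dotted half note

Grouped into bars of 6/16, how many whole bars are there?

15

One bar of 6/16 = 3 eighth notes.
Convert each value to eighth notes: dotted whole note = 12; whole = 8; whole note = 8; dotted half note = 6; half = 4; quarter = 2; dotted half note = 6.
Adding: 12 + 8 + 8 + 6 + 4 + 2 + 6 = 46.
46 ÷ 3 = 15 complete bars with 1 left over.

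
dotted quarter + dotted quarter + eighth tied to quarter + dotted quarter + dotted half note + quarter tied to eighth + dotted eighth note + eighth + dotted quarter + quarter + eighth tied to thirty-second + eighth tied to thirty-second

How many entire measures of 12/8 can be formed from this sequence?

2

One bar of 12/8 = 48 thirty-second notes.
In thirty-second notes: dotted quarter = 12; dotted quarter = 12; eighth tied to quarter (eighth + quarter) = 12; dotted quarter = 12; dotted half note = 24; quarter tied to eighth (quarter + eighth) = 12; dotted eighth note = 6; eighth = 4; dotted quarter = 12; quarter = 8; eighth tied to thirty-second (eighth + thirty-second) = 5; eighth tied to thirty-second (eighth + thirty-second) = 5.
Altogether 12 + 12 + 12 + 12 + 24 + 12 + 6 + 4 + 12 + 8 + 5 + 5 = 124.
124 ÷ 48 = 2 complete bars with 28 left over.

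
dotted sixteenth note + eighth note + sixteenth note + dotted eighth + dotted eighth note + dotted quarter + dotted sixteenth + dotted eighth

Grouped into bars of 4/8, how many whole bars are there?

2

One bar of 4/8 = 16 thirty-second notes.
Convert each value to thirty-second notes: dotted sixteenth note = 3; eighth note = 4; sixteenth note = 2; dotted eighth = 6; dotted eighth note = 6; dotted quarter = 12; dotted sixteenth = 3; dotted eighth = 6.
Altogether 3 + 4 + 2 + 6 + 6 + 12 + 3 + 6 = 42.
42 ÷ 16 = 2 complete bars with 10 left over.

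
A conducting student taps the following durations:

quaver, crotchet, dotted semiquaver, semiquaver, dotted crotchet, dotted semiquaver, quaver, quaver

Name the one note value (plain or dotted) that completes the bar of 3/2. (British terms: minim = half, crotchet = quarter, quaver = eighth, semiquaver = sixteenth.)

quarter note

The bar of 3/2 = 48 thirty-second notes.
Convert each value to thirty-second notes: quaver = 4; crotchet = 8; dotted semiquaver = 3; semiquaver = 2; dotted crotchet = 12; dotted semiquaver = 3; quaver = 4; quaver = 4.
Sum: 4 + 8 + 3 + 2 + 12 + 3 + 4 + 4 = 40.
Remaining: 48 − 40 = 8 thirty-second notes, which is a quarter note.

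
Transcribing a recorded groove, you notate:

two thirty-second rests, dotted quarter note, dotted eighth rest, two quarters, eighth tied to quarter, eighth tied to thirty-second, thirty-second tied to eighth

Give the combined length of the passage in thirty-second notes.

Express everything in thirty-second notes: thirty-second rest = 1; thirty-second rest = 1; dotted quarter note = 12; dotted eighth rest = 6; quarter = 8; quarter = 8; eighth tied to quarter (eighth + quarter) = 12; eighth tied to thirty-second (eighth + thirty-second) = 5; thirty-second tied to eighth (thirty-second + eighth) = 5.
Altogether 1 + 1 + 12 + 6 + 8 + 8 + 12 + 5 + 5 = 58 thirty-second notes.

58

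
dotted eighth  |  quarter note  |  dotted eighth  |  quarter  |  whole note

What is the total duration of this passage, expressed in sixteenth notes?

30

Convert each value to sixteenth notes: dotted eighth = 3; quarter note = 4; dotted eighth = 3; quarter = 4; whole note = 16.
Total: 3 + 4 + 3 + 4 + 16 = 30 sixteenth notes.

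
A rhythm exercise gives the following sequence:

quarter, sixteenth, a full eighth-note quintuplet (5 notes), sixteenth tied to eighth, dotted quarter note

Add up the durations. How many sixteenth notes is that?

In sixteenth notes: quarter = 4; sixteenth = 1; a full eighth-note quintuplet (5 notes) (five quintuplet eighths span one half) = 8; sixteenth tied to eighth (sixteenth + eighth) = 3; dotted quarter note = 6.
Altogether 4 + 1 + 8 + 3 + 6 = 22 sixteenth notes.

22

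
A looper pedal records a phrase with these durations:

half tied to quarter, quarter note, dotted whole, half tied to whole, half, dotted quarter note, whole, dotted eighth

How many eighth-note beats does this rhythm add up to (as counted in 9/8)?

One eighth-note beat = 2 sixteenth notes.
Each duration in sixteenth notes: half tied to quarter (half + quarter) = 12; quarter note = 4; dotted whole = 24; half tied to whole (half + whole) = 24; half = 8; dotted quarter note = 6; whole = 16; dotted eighth = 3.
Total: 12 + 4 + 24 + 24 + 8 + 6 + 16 + 3 = 97.
97 ÷ 2 = 48.5 beats.

48.5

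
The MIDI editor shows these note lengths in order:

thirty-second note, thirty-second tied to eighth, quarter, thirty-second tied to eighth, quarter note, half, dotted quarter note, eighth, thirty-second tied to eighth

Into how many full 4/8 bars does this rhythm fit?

4

One bar of 4/8 = 16 thirty-second notes.
Convert each value to thirty-second notes: thirty-second note = 1; thirty-second tied to eighth (thirty-second + eighth) = 5; quarter = 8; thirty-second tied to eighth (thirty-second + eighth) = 5; quarter note = 8; half = 16; dotted quarter note = 12; eighth = 4; thirty-second tied to eighth (thirty-second + eighth) = 5.
Adding: 1 + 5 + 8 + 5 + 8 + 16 + 12 + 4 + 5 = 64.
64 ÷ 16 = 4 complete bars with 0 left over.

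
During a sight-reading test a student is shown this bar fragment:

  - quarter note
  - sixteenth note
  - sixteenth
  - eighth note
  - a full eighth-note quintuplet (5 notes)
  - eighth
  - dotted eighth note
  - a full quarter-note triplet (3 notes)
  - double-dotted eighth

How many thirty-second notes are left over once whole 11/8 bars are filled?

21

One bar of 11/8 = 44 thirty-second notes.
Express everything in thirty-second notes: quarter note = 8; sixteenth note = 2; sixteenth = 2; eighth note = 4; a full eighth-note quintuplet (5 notes) (five quintuplet eighths span one half) = 16; eighth = 4; dotted eighth note = 6; a full quarter-note triplet (3 notes) (three triplet quarters span one half) = 16; double-dotted eighth = 7.
Altogether 8 + 2 + 2 + 4 + 16 + 4 + 6 + 16 + 7 = 65.
65 ÷ 44 = 1 complete bar with 21 thirty-second notes remaining.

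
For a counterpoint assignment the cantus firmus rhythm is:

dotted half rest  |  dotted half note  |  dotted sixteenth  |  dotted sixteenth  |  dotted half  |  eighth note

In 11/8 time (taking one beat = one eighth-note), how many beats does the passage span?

20.5

One eighth-note beat = 4 thirty-second notes.
Working in thirty-second notes: dotted half rest = 24; dotted half note = 24; dotted sixteenth = 3; dotted sixteenth = 3; dotted half = 24; eighth note = 4.
Adding: 24 + 24 + 3 + 3 + 24 + 4 = 82.
82 ÷ 4 = 20.5 beats.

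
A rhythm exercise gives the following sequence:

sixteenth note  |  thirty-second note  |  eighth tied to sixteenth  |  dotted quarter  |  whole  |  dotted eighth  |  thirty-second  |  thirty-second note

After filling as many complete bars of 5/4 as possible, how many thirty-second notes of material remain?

One bar of 5/4 = 40 thirty-second notes.
In thirty-second notes: sixteenth note = 2; thirty-second note = 1; eighth tied to sixteenth (eighth + sixteenth) = 6; dotted quarter = 12; whole = 32; dotted eighth = 6; thirty-second = 1; thirty-second note = 1.
Altogether 2 + 1 + 6 + 12 + 32 + 6 + 1 + 1 = 61.
61 ÷ 40 = 1 complete bar with 21 thirty-second notes remaining.

21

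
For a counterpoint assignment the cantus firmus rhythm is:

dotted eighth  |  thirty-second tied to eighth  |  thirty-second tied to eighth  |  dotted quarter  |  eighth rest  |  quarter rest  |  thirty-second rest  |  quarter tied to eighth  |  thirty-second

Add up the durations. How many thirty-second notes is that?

Working in thirty-second notes: dotted eighth = 6; thirty-second tied to eighth (thirty-second + eighth) = 5; thirty-second tied to eighth (thirty-second + eighth) = 5; dotted quarter = 12; eighth rest = 4; quarter rest = 8; thirty-second rest = 1; quarter tied to eighth (quarter + eighth) = 12; thirty-second = 1.
Sum: 6 + 5 + 5 + 12 + 4 + 8 + 1 + 12 + 1 = 54 thirty-second notes.

54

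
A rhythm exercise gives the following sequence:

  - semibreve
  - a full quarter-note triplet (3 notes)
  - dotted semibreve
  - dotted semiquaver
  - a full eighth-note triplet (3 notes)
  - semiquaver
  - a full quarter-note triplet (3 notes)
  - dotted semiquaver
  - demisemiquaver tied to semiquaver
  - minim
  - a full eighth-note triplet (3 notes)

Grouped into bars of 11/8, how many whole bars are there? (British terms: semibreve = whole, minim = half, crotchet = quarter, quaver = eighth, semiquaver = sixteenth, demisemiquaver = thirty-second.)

3

One bar of 11/8 = 44 thirty-second notes.
Each duration in thirty-second notes: semibreve = 32; a full quarter-note triplet (3 notes) (three triplet quarters span one half) = 16; dotted semibreve = 48; dotted semiquaver = 3; a full eighth-note triplet (3 notes) (three triplet eighths span one quarter) = 8; semiquaver = 2; a full quarter-note triplet (3 notes) (three triplet quarters span one half) = 16; dotted semiquaver = 3; demisemiquaver tied to semiquaver (demisemiquaver + semiquaver) = 3; minim = 16; a full eighth-note triplet (3 notes) (three triplet eighths span one quarter) = 8.
Adding: 32 + 16 + 48 + 3 + 8 + 2 + 16 + 3 + 3 + 16 + 8 = 155.
155 ÷ 44 = 3 complete bars with 23 left over.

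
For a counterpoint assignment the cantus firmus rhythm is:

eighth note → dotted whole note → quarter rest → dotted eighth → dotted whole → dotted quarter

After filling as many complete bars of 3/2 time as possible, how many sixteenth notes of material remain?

One bar of 3/2 = 24 sixteenth notes.
In sixteenth notes: eighth note = 2; dotted whole note = 24; quarter rest = 4; dotted eighth = 3; dotted whole = 24; dotted quarter = 6.
Altogether 2 + 24 + 4 + 3 + 24 + 6 = 63.
63 ÷ 24 = 2 complete bars with 15 sixteenth notes remaining.

15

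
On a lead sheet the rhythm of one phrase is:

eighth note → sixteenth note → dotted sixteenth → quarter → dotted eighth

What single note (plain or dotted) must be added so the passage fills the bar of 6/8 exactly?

thirty-second note

The bar of 6/8 = 24 thirty-second notes.
In thirty-second notes: eighth note = 4; sixteenth note = 2; dotted sixteenth = 3; quarter = 8; dotted eighth = 6.
Adding: 4 + 2 + 3 + 8 + 6 = 23.
Remaining: 24 − 23 = 1 thirty-second note, which is a thirty-second note.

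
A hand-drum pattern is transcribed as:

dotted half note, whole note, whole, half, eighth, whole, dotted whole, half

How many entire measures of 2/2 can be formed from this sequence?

One bar of 2/2 = 8 eighth notes.
Convert each value to eighth notes: dotted half note = 6; whole note = 8; whole = 8; half = 4; eighth = 1; whole = 8; dotted whole = 12; half = 4.
Sum: 6 + 8 + 8 + 4 + 1 + 8 + 12 + 4 = 51.
51 ÷ 8 = 6 complete bars with 3 left over.

6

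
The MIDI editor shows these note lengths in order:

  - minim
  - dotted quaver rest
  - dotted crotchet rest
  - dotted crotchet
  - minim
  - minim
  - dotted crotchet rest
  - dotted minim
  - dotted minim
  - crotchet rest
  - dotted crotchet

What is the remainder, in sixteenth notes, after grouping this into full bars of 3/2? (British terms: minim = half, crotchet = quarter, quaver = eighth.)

7

One bar of 3/2 = 24 sixteenth notes.
Each duration in sixteenth notes: minim = 8; dotted quaver rest = 3; dotted crotchet rest = 6; dotted crotchet = 6; minim = 8; minim = 8; dotted crotchet rest = 6; dotted minim = 12; dotted minim = 12; crotchet rest = 4; dotted crotchet = 6.
Altogether 8 + 3 + 6 + 6 + 8 + 8 + 6 + 12 + 12 + 4 + 6 = 79.
79 ÷ 24 = 3 complete bars with 7 sixteenth notes remaining.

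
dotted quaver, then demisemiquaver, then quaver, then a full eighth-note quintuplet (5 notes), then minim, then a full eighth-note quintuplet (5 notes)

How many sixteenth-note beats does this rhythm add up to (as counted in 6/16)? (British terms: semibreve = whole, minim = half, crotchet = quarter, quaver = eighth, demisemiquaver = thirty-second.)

One sixteenth-note beat = 2 thirty-second notes.
Express everything in thirty-second notes: dotted quaver = 6; demisemiquaver = 1; quaver = 4; a full eighth-note quintuplet (5 notes) (five quintuplet eighths span one half) = 16; minim = 16; a full eighth-note quintuplet (5 notes) (five quintuplet eighths span one half) = 16.
Altogether 6 + 1 + 4 + 16 + 16 + 16 = 59.
59 ÷ 2 = 29.5 beats.

29.5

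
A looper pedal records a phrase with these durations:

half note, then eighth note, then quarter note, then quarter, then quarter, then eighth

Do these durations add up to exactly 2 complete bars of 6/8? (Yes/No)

One bar of 6/8 = 6 eighth notes, so 2 bars = 12.
In eighth notes: half note = 4; eighth note = 1; quarter note = 2; quarter = 2; quarter = 2; eighth = 1.
Total: 4 + 1 + 2 + 2 + 2 + 1 = 12.
12 equals 12, so the answer is Yes.

Yes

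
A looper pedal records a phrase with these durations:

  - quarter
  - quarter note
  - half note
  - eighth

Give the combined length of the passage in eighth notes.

9

In eighth notes: quarter = 2; quarter note = 2; half note = 4; eighth = 1.
Altogether 2 + 2 + 4 + 1 = 9 eighth notes.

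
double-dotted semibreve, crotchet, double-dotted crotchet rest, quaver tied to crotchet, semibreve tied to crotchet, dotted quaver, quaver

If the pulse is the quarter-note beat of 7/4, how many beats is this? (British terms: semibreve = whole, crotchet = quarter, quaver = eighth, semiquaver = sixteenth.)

17.5

One quarter-note beat = 4 sixteenth notes.
Convert each value to sixteenth notes: double-dotted semibreve = 28; crotchet = 4; double-dotted crotchet rest = 7; quaver tied to crotchet (quaver + crotchet) = 6; semibreve tied to crotchet (semibreve + crotchet) = 20; dotted quaver = 3; quaver = 2.
Altogether 28 + 4 + 7 + 6 + 20 + 3 + 2 = 70.
70 ÷ 4 = 17.5 beats.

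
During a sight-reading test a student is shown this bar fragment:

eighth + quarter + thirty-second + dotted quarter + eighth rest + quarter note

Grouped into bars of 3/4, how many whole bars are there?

1

One bar of 3/4 = 24 thirty-second notes.
In thirty-second notes: eighth = 4; quarter = 8; thirty-second = 1; dotted quarter = 12; eighth rest = 4; quarter note = 8.
Altogether 4 + 8 + 1 + 12 + 4 + 8 = 37.
37 ÷ 24 = 1 complete bar with 13 left over.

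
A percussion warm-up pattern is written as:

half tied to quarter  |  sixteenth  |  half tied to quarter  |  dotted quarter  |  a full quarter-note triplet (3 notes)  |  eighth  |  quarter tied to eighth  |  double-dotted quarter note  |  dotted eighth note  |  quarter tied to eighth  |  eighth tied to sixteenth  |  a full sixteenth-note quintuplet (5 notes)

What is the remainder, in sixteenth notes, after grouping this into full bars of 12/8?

22

One bar of 12/8 = 24 sixteenth notes.
Express everything in sixteenth notes: half tied to quarter (half + quarter) = 12; sixteenth = 1; half tied to quarter (half + quarter) = 12; dotted quarter = 6; a full quarter-note triplet (3 notes) (three triplet quarters span one half) = 8; eighth = 2; quarter tied to eighth (quarter + eighth) = 6; double-dotted quarter note = 7; dotted eighth note = 3; quarter tied to eighth (quarter + eighth) = 6; eighth tied to sixteenth (eighth + sixteenth) = 3; a full sixteenth-note quintuplet (5 notes) (five quintuplet sixteenths span one quarter) = 4.
Sum: 12 + 1 + 12 + 6 + 8 + 2 + 6 + 7 + 3 + 6 + 3 + 4 = 70.
70 ÷ 24 = 2 complete bars with 22 sixteenth notes remaining.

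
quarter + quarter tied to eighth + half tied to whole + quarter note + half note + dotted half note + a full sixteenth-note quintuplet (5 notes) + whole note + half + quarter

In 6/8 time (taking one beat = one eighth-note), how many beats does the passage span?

45

One eighth-note beat = 2 sixteenth notes.
Convert each value to sixteenth notes: quarter = 4; quarter tied to eighth (quarter + eighth) = 6; half tied to whole (half + whole) = 24; quarter note = 4; half note = 8; dotted half note = 12; a full sixteenth-note quintuplet (5 notes) (five quintuplet sixteenths span one quarter) = 4; whole note = 16; half = 8; quarter = 4.
Sum: 4 + 6 + 24 + 4 + 8 + 12 + 4 + 16 + 8 + 4 = 90.
90 ÷ 2 = 45 beats.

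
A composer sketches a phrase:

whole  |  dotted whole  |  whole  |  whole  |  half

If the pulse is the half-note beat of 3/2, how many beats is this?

One half-note beat = 2 quarter notes.
Express everything in quarter notes: whole = 4; dotted whole = 6; whole = 4; whole = 4; half = 2.
Altogether 4 + 6 + 4 + 4 + 2 = 20.
20 ÷ 2 = 10 beats.

10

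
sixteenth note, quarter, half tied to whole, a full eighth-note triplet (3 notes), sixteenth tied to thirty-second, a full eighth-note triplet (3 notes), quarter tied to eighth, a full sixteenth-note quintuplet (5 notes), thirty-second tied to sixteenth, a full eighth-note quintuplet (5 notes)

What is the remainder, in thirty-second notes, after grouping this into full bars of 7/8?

One bar of 7/8 = 28 thirty-second notes.
Convert each value to thirty-second notes: sixteenth note = 2; quarter = 8; half tied to whole (half + whole) = 48; a full eighth-note triplet (3 notes) (three triplet eighths span one quarter) = 8; sixteenth tied to thirty-second (sixteenth + thirty-second) = 3; a full eighth-note triplet (3 notes) (three triplet eighths span one quarter) = 8; quarter tied to eighth (quarter + eighth) = 12; a full sixteenth-note quintuplet (5 notes) (five quintuplet sixteenths span one quarter) = 8; thirty-second tied to sixteenth (thirty-second + sixteenth) = 3; a full eighth-note quintuplet (5 notes) (five quintuplet eighths span one half) = 16.
Total: 2 + 8 + 48 + 8 + 3 + 8 + 12 + 8 + 3 + 16 = 116.
116 ÷ 28 = 4 complete bars with 4 thirty-second notes remaining.

4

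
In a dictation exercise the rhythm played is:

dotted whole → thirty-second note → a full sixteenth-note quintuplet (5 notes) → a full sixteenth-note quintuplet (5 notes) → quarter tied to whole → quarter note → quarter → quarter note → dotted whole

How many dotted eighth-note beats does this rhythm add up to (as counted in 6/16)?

One dotted eighth-note beat = 6 thirty-second notes.
In thirty-second notes: dotted whole = 48; thirty-second note = 1; a full sixteenth-note quintuplet (5 notes) (five quintuplet sixteenths span one quarter) = 8; a full sixteenth-note quintuplet (5 notes) (five quintuplet sixteenths span one quarter) = 8; quarter tied to whole (quarter + whole) = 40; quarter note = 8; quarter = 8; quarter note = 8; dotted whole = 48.
Adding: 48 + 1 + 8 + 8 + 40 + 8 + 8 + 8 + 48 = 177.
177 ÷ 6 = 29.5 beats.

29.5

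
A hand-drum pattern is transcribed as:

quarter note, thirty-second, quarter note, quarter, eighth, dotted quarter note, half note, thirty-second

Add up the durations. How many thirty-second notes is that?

In thirty-second notes: quarter note = 8; thirty-second = 1; quarter note = 8; quarter = 8; eighth = 4; dotted quarter note = 12; half note = 16; thirty-second = 1.
Total: 8 + 1 + 8 + 8 + 4 + 12 + 16 + 1 = 58 thirty-second notes.

58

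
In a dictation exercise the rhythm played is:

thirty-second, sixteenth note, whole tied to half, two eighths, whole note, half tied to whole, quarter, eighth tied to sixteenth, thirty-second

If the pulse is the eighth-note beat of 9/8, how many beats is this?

One eighth-note beat = 4 thirty-second notes.
Convert each value to thirty-second notes: thirty-second = 1; sixteenth note = 2; whole tied to half (whole + half) = 48; eighth = 4; eighth = 4; whole note = 32; half tied to whole (half + whole) = 48; quarter = 8; eighth tied to sixteenth (eighth + sixteenth) = 6; thirty-second = 1.
Sum: 1 + 2 + 48 + 4 + 4 + 32 + 48 + 8 + 6 + 1 = 154.
154 ÷ 4 = 38.5 beats.

38.5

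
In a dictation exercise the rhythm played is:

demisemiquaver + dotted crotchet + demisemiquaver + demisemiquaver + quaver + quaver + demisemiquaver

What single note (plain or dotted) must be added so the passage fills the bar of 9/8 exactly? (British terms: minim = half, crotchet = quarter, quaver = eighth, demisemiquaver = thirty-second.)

dotted quarter note

The bar of 9/8 = 36 thirty-second notes.
In thirty-second notes: demisemiquaver = 1; dotted crotchet = 12; demisemiquaver = 1; demisemiquaver = 1; quaver = 4; quaver = 4; demisemiquaver = 1.
Adding: 1 + 12 + 1 + 1 + 4 + 4 + 1 = 24.
Remaining: 36 − 24 = 12 thirty-second notes, which is a dotted quarter note.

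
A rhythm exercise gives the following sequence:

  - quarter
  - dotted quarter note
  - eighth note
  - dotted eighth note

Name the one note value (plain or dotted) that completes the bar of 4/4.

The bar of 4/4 = 16 sixteenth notes.
Convert each value to sixteenth notes: quarter = 4; dotted quarter note = 6; eighth note = 2; dotted eighth note = 3.
Altogether 4 + 6 + 2 + 3 = 15.
Remaining: 16 − 15 = 1 sixteenth note, which is a sixteenth note.

sixteenth note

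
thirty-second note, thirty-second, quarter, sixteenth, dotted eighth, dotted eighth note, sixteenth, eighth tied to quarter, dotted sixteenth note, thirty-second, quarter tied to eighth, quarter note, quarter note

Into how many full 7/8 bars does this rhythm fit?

One bar of 7/8 = 28 thirty-second notes.
In thirty-second notes: thirty-second note = 1; thirty-second = 1; quarter = 8; sixteenth = 2; dotted eighth = 6; dotted eighth note = 6; sixteenth = 2; eighth tied to quarter (eighth + quarter) = 12; dotted sixteenth note = 3; thirty-second = 1; quarter tied to eighth (quarter + eighth) = 12; quarter note = 8; quarter note = 8.
Adding: 1 + 1 + 8 + 2 + 6 + 6 + 2 + 12 + 3 + 1 + 12 + 8 + 8 = 70.
70 ÷ 28 = 2 complete bars with 14 left over.

2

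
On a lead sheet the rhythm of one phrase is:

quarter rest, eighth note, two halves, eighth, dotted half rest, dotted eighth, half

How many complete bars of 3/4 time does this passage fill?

One bar of 3/4 = 12 sixteenth notes.
Working in sixteenth notes: quarter rest = 4; eighth note = 2; half = 8; half = 8; eighth = 2; dotted half rest = 12; dotted eighth = 3; half = 8.
Sum: 4 + 2 + 8 + 8 + 2 + 12 + 3 + 8 = 47.
47 ÷ 12 = 3 complete bars with 11 left over.

3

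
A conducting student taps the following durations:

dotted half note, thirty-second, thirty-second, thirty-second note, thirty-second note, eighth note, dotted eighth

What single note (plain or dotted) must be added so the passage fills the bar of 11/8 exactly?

The bar of 11/8 = 44 thirty-second notes.
In thirty-second notes: dotted half note = 24; thirty-second = 1; thirty-second = 1; thirty-second note = 1; thirty-second note = 1; eighth note = 4; dotted eighth = 6.
Total: 24 + 1 + 1 + 1 + 1 + 4 + 6 = 38.
Remaining: 44 − 38 = 6 thirty-second notes, which is a dotted eighth note.

dotted eighth note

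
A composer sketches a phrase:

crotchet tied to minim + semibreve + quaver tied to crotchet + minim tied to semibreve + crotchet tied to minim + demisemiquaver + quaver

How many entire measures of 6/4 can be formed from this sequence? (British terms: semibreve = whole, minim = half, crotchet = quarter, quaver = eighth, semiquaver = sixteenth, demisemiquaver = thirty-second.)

3

One bar of 6/4 = 48 thirty-second notes.
Convert each value to thirty-second notes: crotchet tied to minim (crotchet + minim) = 24; semibreve = 32; quaver tied to crotchet (quaver + crotchet) = 12; minim tied to semibreve (minim + semibreve) = 48; crotchet tied to minim (crotchet + minim) = 24; demisemiquaver = 1; quaver = 4.
Total: 24 + 32 + 12 + 48 + 24 + 1 + 4 = 145.
145 ÷ 48 = 3 complete bars with 1 left over.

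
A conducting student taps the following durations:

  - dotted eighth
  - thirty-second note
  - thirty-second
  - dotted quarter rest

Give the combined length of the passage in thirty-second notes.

Each duration in thirty-second notes: dotted eighth = 6; thirty-second note = 1; thirty-second = 1; dotted quarter rest = 12.
Adding: 6 + 1 + 1 + 12 = 20 thirty-second notes.

20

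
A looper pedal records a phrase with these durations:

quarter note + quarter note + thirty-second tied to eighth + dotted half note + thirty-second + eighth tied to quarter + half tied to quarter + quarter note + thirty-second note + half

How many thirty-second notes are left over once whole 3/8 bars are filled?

One bar of 3/8 = 12 thirty-second notes.
Working in thirty-second notes: quarter note = 8; quarter note = 8; thirty-second tied to eighth (thirty-second + eighth) = 5; dotted half note = 24; thirty-second = 1; eighth tied to quarter (eighth + quarter) = 12; half tied to quarter (half + quarter) = 24; quarter note = 8; thirty-second note = 1; half = 16.
Adding: 8 + 8 + 5 + 24 + 1 + 12 + 24 + 8 + 1 + 16 = 107.
107 ÷ 12 = 8 complete bars with 11 thirty-second notes remaining.

11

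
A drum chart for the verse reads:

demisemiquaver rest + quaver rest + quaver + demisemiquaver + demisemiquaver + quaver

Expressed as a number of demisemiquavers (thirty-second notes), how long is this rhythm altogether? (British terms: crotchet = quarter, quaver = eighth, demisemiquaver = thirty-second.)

15

Convert each value to thirty-second notes: demisemiquaver rest = 1; quaver rest = 4; quaver = 4; demisemiquaver = 1; demisemiquaver = 1; quaver = 4.
Sum: 1 + 4 + 4 + 1 + 1 + 4 = 15 thirty-second notes.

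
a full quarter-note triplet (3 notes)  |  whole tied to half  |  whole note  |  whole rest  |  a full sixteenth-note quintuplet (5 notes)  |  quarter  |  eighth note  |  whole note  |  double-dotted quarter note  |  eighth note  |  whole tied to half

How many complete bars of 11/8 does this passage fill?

5

One bar of 11/8 = 22 sixteenth notes.
Express everything in sixteenth notes: a full quarter-note triplet (3 notes) (three triplet quarters span one half) = 8; whole tied to half (whole + half) = 24; whole note = 16; whole rest = 16; a full sixteenth-note quintuplet (5 notes) (five quintuplet sixteenths span one quarter) = 4; quarter = 4; eighth note = 2; whole note = 16; double-dotted quarter note = 7; eighth note = 2; whole tied to half (whole + half) = 24.
Altogether 8 + 24 + 16 + 16 + 4 + 4 + 2 + 16 + 7 + 2 + 24 = 123.
123 ÷ 22 = 5 complete bars with 13 left over.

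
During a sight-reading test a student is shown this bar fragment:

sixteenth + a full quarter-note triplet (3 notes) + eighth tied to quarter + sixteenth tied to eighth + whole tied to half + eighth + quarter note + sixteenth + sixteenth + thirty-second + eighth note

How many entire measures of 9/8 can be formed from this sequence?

One bar of 9/8 = 36 thirty-second notes.
In thirty-second notes: sixteenth = 2; a full quarter-note triplet (3 notes) (three triplet quarters span one half) = 16; eighth tied to quarter (eighth + quarter) = 12; sixteenth tied to eighth (sixteenth + eighth) = 6; whole tied to half (whole + half) = 48; eighth = 4; quarter note = 8; sixteenth = 2; sixteenth = 2; thirty-second = 1; eighth note = 4.
Altogether 2 + 16 + 12 + 6 + 48 + 4 + 8 + 2 + 2 + 1 + 4 = 105.
105 ÷ 36 = 2 complete bars with 33 left over.

2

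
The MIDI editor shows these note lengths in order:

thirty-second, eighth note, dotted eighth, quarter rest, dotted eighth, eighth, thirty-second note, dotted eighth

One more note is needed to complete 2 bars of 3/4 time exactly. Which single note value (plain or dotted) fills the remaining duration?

2 bars of 3/4 = 48 thirty-second notes.
In thirty-second notes: thirty-second = 1; eighth note = 4; dotted eighth = 6; quarter rest = 8; dotted eighth = 6; eighth = 4; thirty-second note = 1; dotted eighth = 6.
Total: 1 + 4 + 6 + 8 + 6 + 4 + 1 + 6 = 36.
Remaining: 48 − 36 = 12 thirty-second notes, which is a dotted quarter note.

dotted quarter note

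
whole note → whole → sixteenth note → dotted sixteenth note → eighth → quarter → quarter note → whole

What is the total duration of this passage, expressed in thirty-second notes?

121

Express everything in thirty-second notes: whole note = 32; whole = 32; sixteenth note = 2; dotted sixteenth note = 3; eighth = 4; quarter = 8; quarter note = 8; whole = 32.
Sum: 32 + 32 + 2 + 3 + 4 + 8 + 8 + 32 = 121 thirty-second notes.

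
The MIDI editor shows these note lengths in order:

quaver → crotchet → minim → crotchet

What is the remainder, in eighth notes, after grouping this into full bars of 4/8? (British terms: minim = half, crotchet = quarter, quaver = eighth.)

One bar of 4/8 = 4 eighth notes.
In eighth notes: quaver = 1; crotchet = 2; minim = 4; crotchet = 2.
Total: 1 + 2 + 4 + 2 = 9.
9 ÷ 4 = 2 complete bars with 1 eighth note remaining.

1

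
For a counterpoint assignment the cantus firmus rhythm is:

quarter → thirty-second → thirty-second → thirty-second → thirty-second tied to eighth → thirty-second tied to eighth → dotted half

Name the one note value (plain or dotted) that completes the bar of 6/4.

dotted sixteenth note

The bar of 6/4 = 48 thirty-second notes.
Working in thirty-second notes: quarter = 8; thirty-second = 1; thirty-second = 1; thirty-second = 1; thirty-second tied to eighth (thirty-second + eighth) = 5; thirty-second tied to eighth (thirty-second + eighth) = 5; dotted half = 24.
Sum: 8 + 1 + 1 + 1 + 5 + 5 + 24 = 45.
Remaining: 48 − 45 = 3 thirty-second notes, which is a dotted sixteenth note.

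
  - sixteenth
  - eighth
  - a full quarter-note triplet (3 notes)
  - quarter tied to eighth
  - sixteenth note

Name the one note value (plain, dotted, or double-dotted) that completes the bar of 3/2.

dotted quarter note

The bar of 3/2 = 24 sixteenth notes.
In sixteenth notes: sixteenth = 1; eighth = 2; a full quarter-note triplet (3 notes) (three triplet quarters span one half) = 8; quarter tied to eighth (quarter + eighth) = 6; sixteenth note = 1.
Sum: 1 + 2 + 8 + 6 + 1 = 18.
Remaining: 24 − 18 = 6 sixteenth notes, which is a dotted quarter note.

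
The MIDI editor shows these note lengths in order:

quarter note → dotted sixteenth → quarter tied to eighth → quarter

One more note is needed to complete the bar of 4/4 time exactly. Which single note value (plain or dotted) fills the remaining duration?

thirty-second note

The bar of 4/4 = 32 thirty-second notes.
Working in thirty-second notes: quarter note = 8; dotted sixteenth = 3; quarter tied to eighth (quarter + eighth) = 12; quarter = 8.
Sum: 8 + 3 + 12 + 8 = 31.
Remaining: 32 − 31 = 1 thirty-second note, which is a thirty-second note.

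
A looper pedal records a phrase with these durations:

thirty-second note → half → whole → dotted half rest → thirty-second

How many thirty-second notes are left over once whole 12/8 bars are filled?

26

One bar of 12/8 = 48 thirty-second notes.
Express everything in thirty-second notes: thirty-second note = 1; half = 16; whole = 32; dotted half rest = 24; thirty-second = 1.
Total: 1 + 16 + 32 + 24 + 1 = 74.
74 ÷ 48 = 1 complete bar with 26 thirty-second notes remaining.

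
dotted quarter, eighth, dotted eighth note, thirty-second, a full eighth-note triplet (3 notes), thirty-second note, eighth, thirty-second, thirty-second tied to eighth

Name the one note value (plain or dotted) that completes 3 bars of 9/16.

3 bars of 9/16 = 54 thirty-second notes.
Convert each value to thirty-second notes: dotted quarter = 12; eighth = 4; dotted eighth note = 6; thirty-second = 1; a full eighth-note triplet (3 notes) (three triplet eighths span one quarter) = 8; thirty-second note = 1; eighth = 4; thirty-second = 1; thirty-second tied to eighth (thirty-second + eighth) = 5.
Total: 12 + 4 + 6 + 1 + 8 + 1 + 4 + 1 + 5 = 42.
Remaining: 54 − 42 = 12 thirty-second notes, which is a dotted quarter note.

dotted quarter note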